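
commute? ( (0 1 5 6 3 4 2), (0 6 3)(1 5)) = no: (0 1 5 6 3 4 2)*(0 6 3)(1 5) = (0 5 3 4 2 6), (0 6 3)(1 5)*(0 1 5 6 3 4 2) = (0 3 1 6 4 2)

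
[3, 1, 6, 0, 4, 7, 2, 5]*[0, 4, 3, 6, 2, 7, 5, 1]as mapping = [0→6, 1→4, 2→5, 3→0, 4→2, 5→1, 6→3, 7→7]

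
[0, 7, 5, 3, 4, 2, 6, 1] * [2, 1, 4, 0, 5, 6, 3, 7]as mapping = [0→2, 1→7, 2→6, 3→0, 4→5, 5→4, 6→3, 7→1]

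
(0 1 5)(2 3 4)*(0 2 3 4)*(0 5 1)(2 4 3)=(2 3 5 4)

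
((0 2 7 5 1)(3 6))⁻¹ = (0 1 5 7 2)(3 6)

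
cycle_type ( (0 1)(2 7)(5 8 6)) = 2^2.3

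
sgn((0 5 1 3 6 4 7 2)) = -1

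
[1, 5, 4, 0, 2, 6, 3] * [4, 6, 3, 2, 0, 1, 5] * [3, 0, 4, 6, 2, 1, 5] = [5, 0, 3, 2, 6, 1, 4]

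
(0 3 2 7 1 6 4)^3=(0 7 4 2 6 3 1)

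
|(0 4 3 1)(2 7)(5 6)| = 4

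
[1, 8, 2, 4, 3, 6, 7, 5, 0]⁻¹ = [8, 0, 2, 4, 3, 7, 5, 6, 1]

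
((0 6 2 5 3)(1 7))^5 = (1 7)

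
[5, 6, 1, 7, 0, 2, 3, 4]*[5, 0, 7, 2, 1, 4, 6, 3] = [4, 6, 0, 3, 5, 7, 2, 1]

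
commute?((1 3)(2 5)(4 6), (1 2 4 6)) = no:(1 3)(2 5)(4 6)*(1 2 4 6) = (1 3 2 5 4), (1 2 4 6)*(1 3)(2 5)(4 6) = (1 5 2 6 3)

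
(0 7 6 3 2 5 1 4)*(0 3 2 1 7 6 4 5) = (0 6 2)(1 5 7 4 3)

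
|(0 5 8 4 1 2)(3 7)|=6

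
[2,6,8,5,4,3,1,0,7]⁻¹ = [7,6,0,5,4,3,1,8,2]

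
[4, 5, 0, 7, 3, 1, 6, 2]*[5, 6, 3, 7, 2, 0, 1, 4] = [2, 0, 5, 4, 7, 6, 1, 3]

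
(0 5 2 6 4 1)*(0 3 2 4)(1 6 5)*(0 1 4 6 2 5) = (0 4 2)(1 3 5 6)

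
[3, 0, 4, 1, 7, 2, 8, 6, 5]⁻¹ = [1, 3, 5, 0, 2, 8, 7, 4, 6]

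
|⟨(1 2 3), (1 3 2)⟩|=3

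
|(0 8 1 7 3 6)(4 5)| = 6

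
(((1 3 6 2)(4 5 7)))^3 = (1 2 6 3)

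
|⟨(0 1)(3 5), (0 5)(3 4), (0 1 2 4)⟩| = 720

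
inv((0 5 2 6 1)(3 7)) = (0 1 6 2 5)(3 7)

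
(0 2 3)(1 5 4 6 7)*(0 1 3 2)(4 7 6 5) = (1 4 5 7 3)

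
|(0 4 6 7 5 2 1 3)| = 8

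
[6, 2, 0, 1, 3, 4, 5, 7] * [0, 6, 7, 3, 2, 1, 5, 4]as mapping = [0→5, 1→7, 2→0, 3→6, 4→3, 5→2, 6→1, 7→4]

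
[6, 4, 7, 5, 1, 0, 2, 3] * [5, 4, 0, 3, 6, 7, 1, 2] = [1, 6, 2, 7, 4, 5, 0, 3]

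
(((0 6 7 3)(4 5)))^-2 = (0 7)(3 6)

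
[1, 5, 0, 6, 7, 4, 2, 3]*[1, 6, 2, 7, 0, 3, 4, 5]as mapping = [0→6, 1→3, 2→1, 3→4, 4→5, 5→0, 6→2, 7→7]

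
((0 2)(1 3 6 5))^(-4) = ()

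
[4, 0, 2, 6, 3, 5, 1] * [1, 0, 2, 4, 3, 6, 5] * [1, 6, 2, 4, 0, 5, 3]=[4, 6, 2, 5, 0, 3, 1]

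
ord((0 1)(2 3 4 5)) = 4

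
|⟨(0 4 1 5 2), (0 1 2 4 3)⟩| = 360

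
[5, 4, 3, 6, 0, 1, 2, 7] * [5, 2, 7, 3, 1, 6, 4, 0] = [6, 1, 3, 4, 5, 2, 7, 0]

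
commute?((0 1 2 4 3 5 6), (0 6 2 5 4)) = no:(0 1 2 4 3 5 6) * (0 6 2 5 4) = (0 1 5 2)(3 4), (0 6 2 5 4) * (0 1 2 4 3 5 6) = (1 2 6 4)(3 5)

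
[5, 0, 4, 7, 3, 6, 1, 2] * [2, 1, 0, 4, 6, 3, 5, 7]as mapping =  [0→3, 1→2, 2→6, 3→7, 4→4, 5→5, 6→1, 7→0]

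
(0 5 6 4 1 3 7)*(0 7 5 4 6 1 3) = (0 4 3 5 1)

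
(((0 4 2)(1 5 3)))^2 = (0 2 4)(1 3 5)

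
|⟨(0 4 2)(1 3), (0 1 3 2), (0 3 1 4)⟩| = 120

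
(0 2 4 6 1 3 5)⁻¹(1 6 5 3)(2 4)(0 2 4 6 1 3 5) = (0 5 3 1)(4 6)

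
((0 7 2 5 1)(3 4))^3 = (0 5 7 1 2)(3 4)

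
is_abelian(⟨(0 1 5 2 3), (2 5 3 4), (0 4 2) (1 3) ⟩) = no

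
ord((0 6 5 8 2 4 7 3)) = 8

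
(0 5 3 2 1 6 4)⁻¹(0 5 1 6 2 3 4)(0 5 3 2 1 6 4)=(0 5 3 6 4 1 2)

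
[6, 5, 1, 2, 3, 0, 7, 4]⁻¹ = [5, 2, 3, 4, 7, 1, 0, 6]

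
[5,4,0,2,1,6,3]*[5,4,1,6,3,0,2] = [0,3,5,1,4,2,6]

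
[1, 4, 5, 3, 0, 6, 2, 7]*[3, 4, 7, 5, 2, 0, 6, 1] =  [4, 2, 0, 5, 3, 6, 7, 1]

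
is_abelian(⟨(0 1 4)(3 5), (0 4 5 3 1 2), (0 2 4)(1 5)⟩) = no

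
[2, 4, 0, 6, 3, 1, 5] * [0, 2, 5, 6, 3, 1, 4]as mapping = [0→5, 1→3, 2→0, 3→4, 4→6, 5→2, 6→1]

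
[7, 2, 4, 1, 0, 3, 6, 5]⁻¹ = [4, 3, 1, 5, 2, 7, 6, 0]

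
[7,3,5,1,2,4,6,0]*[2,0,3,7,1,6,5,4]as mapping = [0→4,1→7,2→6,3→0,4→3,5→1,6→5,7→2]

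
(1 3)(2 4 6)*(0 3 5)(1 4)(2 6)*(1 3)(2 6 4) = (0 1 5)(2 3)(4 6)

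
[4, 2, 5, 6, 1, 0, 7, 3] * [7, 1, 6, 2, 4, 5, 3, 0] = [4, 6, 5, 3, 1, 7, 0, 2]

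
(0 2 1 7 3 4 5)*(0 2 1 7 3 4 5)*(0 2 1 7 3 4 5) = (0 7 5 1 4 2 3) 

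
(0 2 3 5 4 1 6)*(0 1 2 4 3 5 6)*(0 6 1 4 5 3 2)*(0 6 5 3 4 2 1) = (0 3)(1 5)(2 4 6)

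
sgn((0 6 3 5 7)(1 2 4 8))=-1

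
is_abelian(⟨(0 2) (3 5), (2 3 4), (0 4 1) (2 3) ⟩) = no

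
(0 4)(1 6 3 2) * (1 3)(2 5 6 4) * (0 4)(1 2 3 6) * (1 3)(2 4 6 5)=(0 1)(2 5 3)(4 6)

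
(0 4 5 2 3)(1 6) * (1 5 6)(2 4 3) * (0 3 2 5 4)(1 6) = (0 2 5)(1 6 4)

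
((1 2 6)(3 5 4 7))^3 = (3 7 4 5)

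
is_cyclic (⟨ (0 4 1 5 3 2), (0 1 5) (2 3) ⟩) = no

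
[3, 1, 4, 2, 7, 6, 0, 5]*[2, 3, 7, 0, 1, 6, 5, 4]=[0, 3, 1, 7, 4, 5, 2, 6]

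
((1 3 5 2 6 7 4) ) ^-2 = (1 7 2 3 4 6 5) 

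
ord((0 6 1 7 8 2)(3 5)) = 6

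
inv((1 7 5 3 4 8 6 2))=(1 2 6 8 4 3 5 7)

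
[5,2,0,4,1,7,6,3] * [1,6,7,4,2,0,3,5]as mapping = [0→0,1→7,2→1,3→2,4→6,5→5,6→3,7→4]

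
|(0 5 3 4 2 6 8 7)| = 8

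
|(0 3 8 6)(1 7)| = 4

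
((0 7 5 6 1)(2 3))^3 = (0 6 7 1 5)(2 3)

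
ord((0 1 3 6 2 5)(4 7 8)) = 6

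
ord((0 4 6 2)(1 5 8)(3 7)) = 12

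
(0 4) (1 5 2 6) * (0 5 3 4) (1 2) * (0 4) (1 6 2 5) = (0 4 1 3) (5 6) 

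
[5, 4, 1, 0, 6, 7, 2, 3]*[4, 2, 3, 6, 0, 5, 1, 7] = [5, 0, 2, 4, 1, 7, 3, 6] 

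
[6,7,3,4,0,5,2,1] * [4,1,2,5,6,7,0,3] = [0,3,5,6,4,7,2,1]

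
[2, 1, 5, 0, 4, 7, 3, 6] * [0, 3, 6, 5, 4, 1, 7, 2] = [6, 3, 1, 0, 4, 2, 5, 7]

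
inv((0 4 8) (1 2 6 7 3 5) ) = (0 8 4) (1 5 3 7 6 2) 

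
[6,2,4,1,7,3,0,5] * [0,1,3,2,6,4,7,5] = [7,3,6,1,5,2,0,4]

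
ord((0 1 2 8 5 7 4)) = 7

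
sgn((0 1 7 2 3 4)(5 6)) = 1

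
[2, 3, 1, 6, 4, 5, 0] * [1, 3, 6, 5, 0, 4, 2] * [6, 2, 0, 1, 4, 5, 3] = [3, 5, 1, 0, 6, 4, 2]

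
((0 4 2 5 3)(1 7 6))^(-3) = (0 2 3 4 5)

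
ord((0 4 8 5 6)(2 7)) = 10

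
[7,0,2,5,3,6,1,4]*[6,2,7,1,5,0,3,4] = [4,6,7,0,1,3,2,5]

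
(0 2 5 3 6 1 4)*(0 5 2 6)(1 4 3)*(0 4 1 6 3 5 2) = (0 3 4 2)(1 5 6)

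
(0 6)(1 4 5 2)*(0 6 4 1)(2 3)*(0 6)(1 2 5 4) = (0 1 2 6)(3 5)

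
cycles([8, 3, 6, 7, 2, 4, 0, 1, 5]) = (0 8 5 4 2 6)(1 3 7)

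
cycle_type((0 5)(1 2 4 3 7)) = 2.5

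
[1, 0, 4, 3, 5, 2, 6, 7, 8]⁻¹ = [1, 0, 5, 3, 2, 4, 6, 7, 8]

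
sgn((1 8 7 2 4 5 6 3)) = -1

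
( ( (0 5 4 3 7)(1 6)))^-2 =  (0 3 5 7 4)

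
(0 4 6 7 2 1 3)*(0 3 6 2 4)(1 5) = (1 6 7 4 2 5)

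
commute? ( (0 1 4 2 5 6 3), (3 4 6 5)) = no: (0 1 4 2 5 6 3)*(3 4 6 5) = (0 1 6 4 2 3), (3 4 6 5)*(0 1 4 2 5 6 3) = (0 1 4 3 2 5)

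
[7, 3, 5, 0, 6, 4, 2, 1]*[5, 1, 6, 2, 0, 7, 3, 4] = [4, 2, 7, 5, 3, 0, 6, 1]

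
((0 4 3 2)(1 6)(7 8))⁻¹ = (0 2 3 4)(1 6)(7 8)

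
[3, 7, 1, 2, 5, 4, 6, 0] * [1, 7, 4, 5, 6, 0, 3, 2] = [5, 2, 7, 4, 0, 6, 3, 1]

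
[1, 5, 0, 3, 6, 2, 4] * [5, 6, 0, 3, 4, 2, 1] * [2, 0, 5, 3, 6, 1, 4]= [4, 5, 1, 3, 0, 2, 6] 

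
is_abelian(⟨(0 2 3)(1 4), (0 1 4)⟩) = no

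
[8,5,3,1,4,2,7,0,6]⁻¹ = [7,3,5,2,4,1,8,6,0]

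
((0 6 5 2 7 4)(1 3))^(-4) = (0 5 7)(2 4 6)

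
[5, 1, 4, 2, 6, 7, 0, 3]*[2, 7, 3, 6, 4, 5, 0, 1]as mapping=[0→5, 1→7, 2→4, 3→3, 4→0, 5→1, 6→2, 7→6]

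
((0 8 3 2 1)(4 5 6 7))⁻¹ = (0 1 2 3 8)(4 7 6 5)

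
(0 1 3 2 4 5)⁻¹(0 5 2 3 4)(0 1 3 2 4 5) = (0 4 2 5 1)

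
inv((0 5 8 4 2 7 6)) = (0 6 7 2 4 8 5)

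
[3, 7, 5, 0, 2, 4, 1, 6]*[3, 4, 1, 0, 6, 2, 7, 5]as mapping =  [0→0, 1→5, 2→2, 3→3, 4→1, 5→6, 6→4, 7→7]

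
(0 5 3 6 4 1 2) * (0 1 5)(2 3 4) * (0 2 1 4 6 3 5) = (0 2 4)(1 5 6)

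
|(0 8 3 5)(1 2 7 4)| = 4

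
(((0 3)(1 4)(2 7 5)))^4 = (2 7 5)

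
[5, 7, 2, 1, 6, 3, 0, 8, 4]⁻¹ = [6, 3, 2, 5, 8, 0, 4, 1, 7]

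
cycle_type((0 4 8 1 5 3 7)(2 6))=2.7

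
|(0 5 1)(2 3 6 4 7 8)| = 6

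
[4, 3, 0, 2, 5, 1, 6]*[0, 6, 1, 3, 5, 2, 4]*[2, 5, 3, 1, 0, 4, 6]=[4, 1, 2, 5, 3, 6, 0]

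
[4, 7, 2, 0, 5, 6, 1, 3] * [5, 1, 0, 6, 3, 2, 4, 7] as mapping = [0→3, 1→7, 2→0, 3→5, 4→2, 5→4, 6→1, 7→6] 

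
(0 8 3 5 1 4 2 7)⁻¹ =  (0 7 2 4 1 5 3 8)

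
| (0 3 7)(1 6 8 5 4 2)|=6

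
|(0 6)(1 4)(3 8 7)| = 6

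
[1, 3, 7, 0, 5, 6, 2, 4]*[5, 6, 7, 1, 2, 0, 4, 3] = [6, 1, 3, 5, 0, 4, 7, 2]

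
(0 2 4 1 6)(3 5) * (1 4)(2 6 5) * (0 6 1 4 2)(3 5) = (0 1 3)(2 4)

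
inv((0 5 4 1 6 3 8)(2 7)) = (0 8 3 6 1 4 5)(2 7)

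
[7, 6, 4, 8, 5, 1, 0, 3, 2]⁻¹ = [6, 5, 8, 7, 2, 4, 1, 0, 3]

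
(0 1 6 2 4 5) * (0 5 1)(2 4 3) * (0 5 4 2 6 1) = (0 5 4)(2 3 6)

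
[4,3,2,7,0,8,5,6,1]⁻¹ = [4,8,2,1,0,6,7,3,5]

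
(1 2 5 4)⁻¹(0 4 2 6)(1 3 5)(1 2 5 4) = (0 1 5 6)(2 3 4)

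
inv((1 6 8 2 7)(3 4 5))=(1 7 2 8 6)(3 5 4)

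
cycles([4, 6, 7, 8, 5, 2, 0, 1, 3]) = (0 4 5 2 7 1 6)(3 8)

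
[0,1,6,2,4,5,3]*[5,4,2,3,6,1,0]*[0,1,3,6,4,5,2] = [5,4,0,3,2,1,6]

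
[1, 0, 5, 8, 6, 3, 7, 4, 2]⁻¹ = [1, 0, 8, 5, 7, 2, 4, 6, 3]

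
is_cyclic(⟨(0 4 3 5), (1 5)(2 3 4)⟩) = no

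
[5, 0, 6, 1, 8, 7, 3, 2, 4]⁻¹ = [1, 3, 7, 6, 8, 0, 2, 5, 4]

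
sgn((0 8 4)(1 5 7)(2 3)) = -1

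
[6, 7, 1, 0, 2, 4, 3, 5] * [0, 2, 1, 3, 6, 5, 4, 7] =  [4, 7, 2, 0, 1, 6, 3, 5]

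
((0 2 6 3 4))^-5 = ()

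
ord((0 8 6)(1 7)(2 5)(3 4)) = 6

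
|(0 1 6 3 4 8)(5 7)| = 6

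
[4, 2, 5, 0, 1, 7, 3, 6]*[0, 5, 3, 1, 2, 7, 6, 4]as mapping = [0→2, 1→3, 2→7, 3→0, 4→5, 5→4, 6→1, 7→6]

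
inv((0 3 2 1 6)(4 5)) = (0 6 1 2 3)(4 5)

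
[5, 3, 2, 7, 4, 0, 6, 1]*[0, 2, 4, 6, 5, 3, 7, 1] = [3, 6, 4, 1, 5, 0, 7, 2]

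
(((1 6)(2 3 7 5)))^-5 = (1 6)(2 5 7 3)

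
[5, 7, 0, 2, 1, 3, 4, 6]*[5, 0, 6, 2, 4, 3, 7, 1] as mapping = [0→3, 1→1, 2→5, 3→6, 4→0, 5→2, 6→4, 7→7] 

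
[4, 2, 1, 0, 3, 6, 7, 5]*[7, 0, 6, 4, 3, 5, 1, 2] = [3, 6, 0, 7, 4, 1, 2, 5]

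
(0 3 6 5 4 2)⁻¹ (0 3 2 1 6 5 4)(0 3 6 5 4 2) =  (0 1 5 4 2 3 6)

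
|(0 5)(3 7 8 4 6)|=10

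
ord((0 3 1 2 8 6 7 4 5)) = 9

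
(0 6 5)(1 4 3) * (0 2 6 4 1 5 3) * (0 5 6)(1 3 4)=(0 1 3 6 4 5 2)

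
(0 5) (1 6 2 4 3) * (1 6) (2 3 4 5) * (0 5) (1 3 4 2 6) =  (0 6 4 2) (1 3) 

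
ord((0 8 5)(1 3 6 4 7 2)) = 6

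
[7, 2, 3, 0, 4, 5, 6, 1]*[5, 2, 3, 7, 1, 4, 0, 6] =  [6, 3, 7, 5, 1, 4, 0, 2]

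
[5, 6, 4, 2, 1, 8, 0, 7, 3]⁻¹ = [6, 4, 3, 8, 2, 0, 1, 7, 5]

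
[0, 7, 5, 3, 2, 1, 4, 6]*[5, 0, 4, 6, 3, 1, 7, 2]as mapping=[0→5, 1→2, 2→1, 3→6, 4→4, 5→0, 6→3, 7→7]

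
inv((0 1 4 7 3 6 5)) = (0 5 6 3 7 4 1)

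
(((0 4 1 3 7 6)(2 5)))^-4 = (0 1 7)(3 6 4)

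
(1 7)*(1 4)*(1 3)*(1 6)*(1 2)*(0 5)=(0 5) (1 7 4 3 6 2) 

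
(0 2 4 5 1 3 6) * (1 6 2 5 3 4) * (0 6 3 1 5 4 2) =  (0 4 1 2 5 3)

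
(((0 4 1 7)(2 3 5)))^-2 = (0 1)(2 3 5)(4 7)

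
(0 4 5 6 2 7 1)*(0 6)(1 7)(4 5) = (0 5)(1 6 2)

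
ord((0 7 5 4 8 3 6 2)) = 8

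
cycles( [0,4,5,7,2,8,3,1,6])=(1 4 2 5 8 6 3 7)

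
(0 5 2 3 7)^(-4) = (0 5 2 3 7)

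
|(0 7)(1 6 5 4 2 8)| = 6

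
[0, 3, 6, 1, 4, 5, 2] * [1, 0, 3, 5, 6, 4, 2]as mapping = [0→1, 1→5, 2→2, 3→0, 4→6, 5→4, 6→3]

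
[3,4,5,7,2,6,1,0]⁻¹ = [7,6,4,0,1,2,5,3]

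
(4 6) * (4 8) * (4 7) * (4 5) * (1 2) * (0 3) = (0 3)(1 2)(4 6 8 7 5)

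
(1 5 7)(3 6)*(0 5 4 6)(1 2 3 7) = (0 5 1 4 6 7 2 3)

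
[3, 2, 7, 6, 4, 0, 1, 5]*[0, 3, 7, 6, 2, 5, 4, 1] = [6, 7, 1, 4, 2, 0, 3, 5]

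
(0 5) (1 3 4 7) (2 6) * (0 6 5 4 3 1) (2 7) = (0 4 2 5 6 7) 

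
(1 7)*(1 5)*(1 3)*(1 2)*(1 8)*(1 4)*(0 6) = (0 6) (1 7 5 3 2 8 4) 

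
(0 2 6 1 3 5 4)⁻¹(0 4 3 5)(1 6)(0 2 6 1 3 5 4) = (0 5 4 2)(1 3)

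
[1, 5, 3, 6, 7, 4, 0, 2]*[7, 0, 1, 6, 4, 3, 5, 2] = [0, 3, 6, 5, 2, 4, 7, 1]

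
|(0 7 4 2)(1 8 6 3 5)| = 20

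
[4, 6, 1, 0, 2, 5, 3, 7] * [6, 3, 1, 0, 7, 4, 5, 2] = [7, 5, 3, 6, 1, 4, 0, 2]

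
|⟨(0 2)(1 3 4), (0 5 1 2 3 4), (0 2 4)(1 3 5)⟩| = 720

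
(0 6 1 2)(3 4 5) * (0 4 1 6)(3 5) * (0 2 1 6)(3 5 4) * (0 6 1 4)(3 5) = (0 2 5)(1 4 3)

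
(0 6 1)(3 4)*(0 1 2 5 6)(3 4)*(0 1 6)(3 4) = (0 1 6 2 5)(3 4)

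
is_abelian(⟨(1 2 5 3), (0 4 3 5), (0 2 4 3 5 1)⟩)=no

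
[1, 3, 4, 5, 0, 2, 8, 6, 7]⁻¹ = [4, 0, 5, 1, 2, 3, 7, 8, 6]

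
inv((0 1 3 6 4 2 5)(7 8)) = (0 5 2 4 6 3 1)(7 8)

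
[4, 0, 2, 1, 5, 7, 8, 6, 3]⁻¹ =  [1, 3, 2, 8, 0, 4, 7, 5, 6]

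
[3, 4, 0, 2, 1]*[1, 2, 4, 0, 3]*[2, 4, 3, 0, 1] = [2, 0, 4, 1, 3]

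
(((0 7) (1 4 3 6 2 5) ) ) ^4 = (1 2 3) (4 5 6) 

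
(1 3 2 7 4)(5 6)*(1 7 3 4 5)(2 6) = (1 4 7 5 2 3 6)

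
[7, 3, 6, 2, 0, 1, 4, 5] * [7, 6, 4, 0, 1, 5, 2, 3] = [3, 0, 2, 4, 7, 6, 1, 5]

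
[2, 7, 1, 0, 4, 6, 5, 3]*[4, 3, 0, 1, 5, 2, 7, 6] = [0, 6, 3, 4, 5, 7, 2, 1]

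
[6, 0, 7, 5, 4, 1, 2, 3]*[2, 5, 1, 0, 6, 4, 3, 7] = [3, 2, 7, 4, 6, 5, 1, 0]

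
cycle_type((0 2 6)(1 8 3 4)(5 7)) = 2.3.4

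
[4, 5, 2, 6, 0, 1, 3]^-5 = [4, 5, 2, 6, 0, 1, 3]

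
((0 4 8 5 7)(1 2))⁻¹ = (0 7 5 8 4)(1 2)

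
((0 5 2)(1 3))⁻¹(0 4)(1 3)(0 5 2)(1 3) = (1 3)(4 5)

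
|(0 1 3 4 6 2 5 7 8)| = 9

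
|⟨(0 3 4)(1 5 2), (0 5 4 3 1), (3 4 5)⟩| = 360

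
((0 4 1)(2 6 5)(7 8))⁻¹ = (0 1 4)(2 5 6)(7 8)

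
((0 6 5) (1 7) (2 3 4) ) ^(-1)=(0 5 6) (1 7) (2 4 3) 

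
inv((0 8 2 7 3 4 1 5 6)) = (0 6 5 1 4 3 7 2 8)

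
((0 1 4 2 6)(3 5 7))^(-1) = (0 6 2 4 1)(3 7 5)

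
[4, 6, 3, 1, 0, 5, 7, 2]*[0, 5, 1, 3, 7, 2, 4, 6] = [7, 4, 3, 5, 0, 2, 6, 1]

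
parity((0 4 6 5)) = odd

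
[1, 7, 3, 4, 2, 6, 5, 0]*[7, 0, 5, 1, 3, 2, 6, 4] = [0, 4, 1, 3, 5, 6, 2, 7]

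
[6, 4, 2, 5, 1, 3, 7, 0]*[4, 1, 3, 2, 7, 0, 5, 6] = [5, 7, 3, 0, 1, 2, 6, 4] 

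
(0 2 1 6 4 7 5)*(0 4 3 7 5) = (0 2 1 6 3 7)(4 5)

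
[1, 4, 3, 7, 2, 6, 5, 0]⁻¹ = [7, 0, 4, 2, 1, 6, 5, 3]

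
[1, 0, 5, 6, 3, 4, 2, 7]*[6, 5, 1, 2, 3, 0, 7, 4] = [5, 6, 0, 7, 2, 3, 1, 4]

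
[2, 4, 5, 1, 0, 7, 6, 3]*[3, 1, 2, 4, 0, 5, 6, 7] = [2, 0, 5, 1, 3, 7, 6, 4]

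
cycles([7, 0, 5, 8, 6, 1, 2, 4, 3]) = (0 7 4 6 2 5 1)(3 8)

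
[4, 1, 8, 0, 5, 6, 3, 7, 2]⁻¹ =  [3, 1, 8, 6, 0, 4, 5, 7, 2]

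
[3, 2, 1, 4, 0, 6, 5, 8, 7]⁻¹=[4, 2, 1, 0, 3, 6, 5, 8, 7]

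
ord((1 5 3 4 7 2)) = 6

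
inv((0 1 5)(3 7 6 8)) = (0 5 1)(3 8 6 7)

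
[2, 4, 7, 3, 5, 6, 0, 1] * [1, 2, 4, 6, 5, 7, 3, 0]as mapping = [0→4, 1→5, 2→0, 3→6, 4→7, 5→3, 6→1, 7→2]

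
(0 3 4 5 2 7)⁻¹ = (0 7 2 5 4 3)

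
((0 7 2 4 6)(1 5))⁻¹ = (0 6 4 2 7)(1 5)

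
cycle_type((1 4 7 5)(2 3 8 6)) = 4^2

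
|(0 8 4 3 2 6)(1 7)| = 6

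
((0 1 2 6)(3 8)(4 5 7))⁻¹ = (0 6 2 1)(3 8)(4 7 5)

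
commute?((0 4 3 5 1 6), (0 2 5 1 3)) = no:(0 4 3 5 1 6)*(0 2 5 1 3) = (0 4)(1 6 2 5 3), (0 2 5 1 3)*(0 4 3 5 1 6) = (0 2 1 5 6)(3 4)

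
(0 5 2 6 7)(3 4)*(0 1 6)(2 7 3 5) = (0 2)(1 6 3 4 5 7)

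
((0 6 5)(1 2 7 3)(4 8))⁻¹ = (0 5 6)(1 3 7 2)(4 8)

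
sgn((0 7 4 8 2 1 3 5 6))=1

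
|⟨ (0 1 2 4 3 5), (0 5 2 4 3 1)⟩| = 36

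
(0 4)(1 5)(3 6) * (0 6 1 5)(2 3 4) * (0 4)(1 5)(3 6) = (0 2 6)(1 4 3 5)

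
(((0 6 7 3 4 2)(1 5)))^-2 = (0 4 7)(2 3 6)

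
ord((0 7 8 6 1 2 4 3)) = 8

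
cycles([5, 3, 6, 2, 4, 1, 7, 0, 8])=(0 5 1 3 2 6 7)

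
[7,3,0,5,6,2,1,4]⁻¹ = [2,6,5,1,7,3,4,0]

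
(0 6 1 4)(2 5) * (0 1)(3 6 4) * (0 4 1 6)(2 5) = (0 1 3)(4 6)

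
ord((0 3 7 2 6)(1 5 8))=15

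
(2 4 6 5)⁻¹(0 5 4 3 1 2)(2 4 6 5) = (0 2 6 3 1 4)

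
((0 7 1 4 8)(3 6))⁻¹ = (0 8 4 1 7)(3 6)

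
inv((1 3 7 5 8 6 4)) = (1 4 6 8 5 7 3)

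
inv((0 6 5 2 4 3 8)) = (0 8 3 4 2 5 6)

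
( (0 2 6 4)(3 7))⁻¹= (0 4 6 2)(3 7)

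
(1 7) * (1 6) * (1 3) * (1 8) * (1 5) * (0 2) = (0 2)(1 7 6 3 8 5)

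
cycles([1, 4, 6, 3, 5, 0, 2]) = (0 1 4 5)(2 6)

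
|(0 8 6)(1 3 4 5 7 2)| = 6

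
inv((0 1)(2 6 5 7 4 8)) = (0 1)(2 8 4 7 5 6)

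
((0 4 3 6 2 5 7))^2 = (0 3 2 7 4 6 5)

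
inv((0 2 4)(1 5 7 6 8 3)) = (0 4 2)(1 3 8 6 7 5)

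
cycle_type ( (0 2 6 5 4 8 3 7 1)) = 9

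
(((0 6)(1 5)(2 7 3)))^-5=(0 6)(1 5)(2 7 3)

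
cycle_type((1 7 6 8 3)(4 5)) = 2.5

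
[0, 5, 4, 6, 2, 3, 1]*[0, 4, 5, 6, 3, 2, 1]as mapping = [0→0, 1→2, 2→3, 3→1, 4→5, 5→6, 6→4]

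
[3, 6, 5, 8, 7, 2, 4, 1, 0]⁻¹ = [8, 7, 5, 0, 6, 2, 1, 4, 3]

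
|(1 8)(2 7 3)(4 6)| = 6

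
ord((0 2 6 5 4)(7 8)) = 10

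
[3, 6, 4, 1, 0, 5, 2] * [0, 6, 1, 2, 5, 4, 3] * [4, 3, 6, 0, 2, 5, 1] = [6, 0, 5, 1, 4, 2, 3]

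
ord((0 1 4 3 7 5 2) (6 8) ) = 14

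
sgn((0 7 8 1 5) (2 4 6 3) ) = -1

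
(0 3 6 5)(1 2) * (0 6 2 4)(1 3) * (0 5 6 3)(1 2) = (0 2)(1 4 5 3)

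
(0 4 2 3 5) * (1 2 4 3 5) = (0 3 1 2 5)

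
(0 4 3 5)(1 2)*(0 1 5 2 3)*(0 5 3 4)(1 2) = (1 4 5 2 3)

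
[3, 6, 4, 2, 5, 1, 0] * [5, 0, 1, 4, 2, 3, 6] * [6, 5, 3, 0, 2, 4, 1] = [2, 1, 3, 5, 0, 6, 4]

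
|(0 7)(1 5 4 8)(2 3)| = 4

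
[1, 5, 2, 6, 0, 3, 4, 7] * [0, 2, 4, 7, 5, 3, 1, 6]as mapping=[0→2, 1→3, 2→4, 3→1, 4→0, 5→7, 6→5, 7→6]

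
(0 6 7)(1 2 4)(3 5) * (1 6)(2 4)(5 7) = (0 1 4 6 5 3 7)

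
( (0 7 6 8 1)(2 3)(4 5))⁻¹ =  (0 1 8 6 7)(2 3)(4 5)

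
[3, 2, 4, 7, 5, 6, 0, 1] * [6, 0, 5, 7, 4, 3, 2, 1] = [7, 5, 4, 1, 3, 2, 6, 0] 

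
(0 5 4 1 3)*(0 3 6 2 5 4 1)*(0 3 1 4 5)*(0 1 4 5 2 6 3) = (0 2 1 3 4)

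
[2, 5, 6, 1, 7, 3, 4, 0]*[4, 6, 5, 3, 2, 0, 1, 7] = [5, 0, 1, 6, 7, 3, 2, 4] 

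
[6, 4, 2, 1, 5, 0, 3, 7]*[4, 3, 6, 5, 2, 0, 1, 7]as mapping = [0→1, 1→2, 2→6, 3→3, 4→0, 5→4, 6→5, 7→7]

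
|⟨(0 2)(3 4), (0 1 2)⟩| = 6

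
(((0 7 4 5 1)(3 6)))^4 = (0 1 5 4 7)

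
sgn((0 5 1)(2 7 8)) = 1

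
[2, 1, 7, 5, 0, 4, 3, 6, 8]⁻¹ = [4, 1, 0, 6, 5, 3, 7, 2, 8]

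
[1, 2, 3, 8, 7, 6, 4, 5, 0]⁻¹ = [8, 0, 1, 2, 6, 7, 5, 4, 3]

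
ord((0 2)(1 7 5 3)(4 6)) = 4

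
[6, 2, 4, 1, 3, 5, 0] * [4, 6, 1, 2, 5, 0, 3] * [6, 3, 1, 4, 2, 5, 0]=[4, 3, 5, 0, 1, 6, 2]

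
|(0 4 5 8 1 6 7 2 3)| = 9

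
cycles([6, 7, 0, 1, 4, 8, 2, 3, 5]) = (0 6 2)(1 7 3)(5 8)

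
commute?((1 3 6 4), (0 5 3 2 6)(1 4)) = no:(1 3 6 4)*(0 5 3 2 6)(1 4) = (0 5 3)(1 2 6), (0 5 3 2 6)(1 4)*(1 3 6 4) = (0 5 6)(2 4 3)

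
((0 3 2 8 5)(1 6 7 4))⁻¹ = (0 5 8 2 3)(1 4 7 6)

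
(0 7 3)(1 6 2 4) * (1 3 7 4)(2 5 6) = (0 4 3)(1 2)(5 6)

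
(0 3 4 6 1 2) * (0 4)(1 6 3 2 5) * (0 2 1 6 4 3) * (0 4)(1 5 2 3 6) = (0 5 1 2 6)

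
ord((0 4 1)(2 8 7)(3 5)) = 6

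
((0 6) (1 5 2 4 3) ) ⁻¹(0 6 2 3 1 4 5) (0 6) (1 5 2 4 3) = (0 4 1 5 3 2 6) 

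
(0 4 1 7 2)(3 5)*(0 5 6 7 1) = (0 4)(2 5 3 6 7)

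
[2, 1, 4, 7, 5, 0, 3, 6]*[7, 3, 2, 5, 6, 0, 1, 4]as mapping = [0→2, 1→3, 2→6, 3→4, 4→0, 5→7, 6→5, 7→1]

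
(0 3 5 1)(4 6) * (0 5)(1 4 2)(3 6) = (0 6 2 1 5 4 3)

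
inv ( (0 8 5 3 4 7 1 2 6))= (0 6 2 1 7 4 3 5 8)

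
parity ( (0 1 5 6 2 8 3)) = even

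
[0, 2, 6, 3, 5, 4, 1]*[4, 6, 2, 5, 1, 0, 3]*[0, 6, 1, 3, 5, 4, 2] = [5, 1, 3, 4, 0, 6, 2]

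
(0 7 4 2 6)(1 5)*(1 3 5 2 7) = (0 1 2 6)(3 5)(4 7)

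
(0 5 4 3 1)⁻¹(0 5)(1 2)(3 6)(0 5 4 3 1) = (0 2)(1 6)(4 5)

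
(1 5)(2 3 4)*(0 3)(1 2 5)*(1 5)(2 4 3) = (0 2)(1 5 4)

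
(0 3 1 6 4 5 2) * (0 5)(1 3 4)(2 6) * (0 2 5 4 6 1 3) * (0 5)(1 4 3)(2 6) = (0 2 3 5 4 6 1)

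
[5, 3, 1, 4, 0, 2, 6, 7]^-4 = [2, 4, 3, 0, 5, 1, 6, 7]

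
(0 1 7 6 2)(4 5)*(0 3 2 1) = (1 7 6)(2 3)(4 5)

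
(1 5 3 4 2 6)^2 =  (1 3 2)(4 6 5)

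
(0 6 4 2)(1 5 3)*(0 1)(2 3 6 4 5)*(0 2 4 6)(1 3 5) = (0 6 1 4 5)(2 3)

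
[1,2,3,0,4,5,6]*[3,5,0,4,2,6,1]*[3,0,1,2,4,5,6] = [5,3,4,2,1,6,0]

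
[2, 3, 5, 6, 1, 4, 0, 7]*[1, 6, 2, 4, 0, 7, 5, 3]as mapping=[0→2, 1→4, 2→7, 3→5, 4→6, 5→0, 6→1, 7→3]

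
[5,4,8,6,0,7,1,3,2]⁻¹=[4,6,8,7,1,0,3,5,2]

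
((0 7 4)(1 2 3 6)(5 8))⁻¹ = (0 4 7)(1 6 3 2)(5 8)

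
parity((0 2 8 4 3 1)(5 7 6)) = odd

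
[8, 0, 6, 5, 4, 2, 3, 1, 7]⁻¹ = [1, 7, 5, 6, 4, 3, 2, 8, 0]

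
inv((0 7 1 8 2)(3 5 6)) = (0 2 8 1 7)(3 6 5)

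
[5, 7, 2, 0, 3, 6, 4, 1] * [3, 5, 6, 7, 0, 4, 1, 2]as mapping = [0→4, 1→2, 2→6, 3→3, 4→7, 5→1, 6→0, 7→5]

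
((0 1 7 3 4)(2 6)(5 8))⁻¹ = (0 4 3 7 1)(2 6)(5 8)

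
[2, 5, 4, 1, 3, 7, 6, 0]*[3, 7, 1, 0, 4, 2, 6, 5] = [1, 2, 4, 7, 0, 5, 6, 3]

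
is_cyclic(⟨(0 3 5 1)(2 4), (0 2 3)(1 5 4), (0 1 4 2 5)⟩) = no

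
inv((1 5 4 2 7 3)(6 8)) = (1 3 7 2 4 5)(6 8)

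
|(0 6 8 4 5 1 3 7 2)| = 9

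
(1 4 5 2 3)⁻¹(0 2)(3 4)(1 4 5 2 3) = (0 3)(1 5)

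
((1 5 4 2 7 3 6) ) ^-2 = (1 3 2 5 6 7 4) 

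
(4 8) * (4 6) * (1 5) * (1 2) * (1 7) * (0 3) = (0 3)(1 5 2 7)(4 8 6)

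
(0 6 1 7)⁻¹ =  (0 7 1 6)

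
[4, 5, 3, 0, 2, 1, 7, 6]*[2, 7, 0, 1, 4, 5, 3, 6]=[4, 5, 1, 2, 0, 7, 6, 3]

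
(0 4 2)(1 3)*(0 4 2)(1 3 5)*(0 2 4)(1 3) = (0 4 2)(1 5 3)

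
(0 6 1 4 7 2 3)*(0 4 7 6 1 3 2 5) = (0 1 7 5)(3 4 6)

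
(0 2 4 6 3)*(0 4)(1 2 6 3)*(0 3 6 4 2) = (0 4 6 1)(2 3)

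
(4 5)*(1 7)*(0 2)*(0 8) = (0 2 8)(1 7)(4 5)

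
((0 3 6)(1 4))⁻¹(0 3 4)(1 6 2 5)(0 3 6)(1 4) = (0 2 5 4)(1 3 6)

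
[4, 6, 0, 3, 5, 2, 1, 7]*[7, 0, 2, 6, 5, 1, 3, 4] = [5, 3, 7, 6, 1, 2, 0, 4]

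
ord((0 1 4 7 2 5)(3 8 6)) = 6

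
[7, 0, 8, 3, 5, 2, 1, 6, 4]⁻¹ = [1, 6, 5, 3, 8, 4, 7, 0, 2]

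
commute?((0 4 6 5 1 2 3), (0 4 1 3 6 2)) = no:(0 4 6 5 1 2 3) * (0 4 1 3 6 2) = (0 1)(2 6 5 3 4), (0 4 1 3 6 2) * (0 4 6 5 1 2 3) = (0 6 3 5 1)(2 4)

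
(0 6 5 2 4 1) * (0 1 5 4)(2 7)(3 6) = (0 3 6 4 5 7 2)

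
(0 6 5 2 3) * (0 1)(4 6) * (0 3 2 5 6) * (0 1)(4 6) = (0 6 4 1 3)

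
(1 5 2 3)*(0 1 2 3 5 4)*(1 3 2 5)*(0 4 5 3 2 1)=(0 2)(1 5)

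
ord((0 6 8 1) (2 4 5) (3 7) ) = 12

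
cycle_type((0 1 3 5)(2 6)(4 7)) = 2^2.4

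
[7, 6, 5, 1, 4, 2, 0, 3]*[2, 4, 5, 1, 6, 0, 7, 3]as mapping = [0→3, 1→7, 2→0, 3→4, 4→6, 5→5, 6→2, 7→1]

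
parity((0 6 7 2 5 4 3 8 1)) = even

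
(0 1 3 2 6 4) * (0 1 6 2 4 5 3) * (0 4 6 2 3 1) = (0 2 3 6 5 1 4)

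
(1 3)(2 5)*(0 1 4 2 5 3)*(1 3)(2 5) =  (0 3 4 5 2 1)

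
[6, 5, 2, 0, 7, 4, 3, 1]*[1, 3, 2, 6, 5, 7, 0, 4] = [0, 7, 2, 1, 4, 5, 6, 3]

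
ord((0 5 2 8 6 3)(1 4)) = 6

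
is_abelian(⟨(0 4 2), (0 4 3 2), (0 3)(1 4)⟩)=no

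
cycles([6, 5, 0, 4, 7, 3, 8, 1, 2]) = (0 6 8 2)(1 5 3 4 7)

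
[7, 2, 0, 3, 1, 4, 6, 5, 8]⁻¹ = [2, 4, 1, 3, 5, 7, 6, 0, 8]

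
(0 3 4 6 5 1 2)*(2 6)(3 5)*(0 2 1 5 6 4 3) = (0 6)(1 4)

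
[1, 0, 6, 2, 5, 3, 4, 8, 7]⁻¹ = [1, 0, 3, 5, 6, 4, 2, 8, 7]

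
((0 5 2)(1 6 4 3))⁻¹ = (0 2 5)(1 3 4 6)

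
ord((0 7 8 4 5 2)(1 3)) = 6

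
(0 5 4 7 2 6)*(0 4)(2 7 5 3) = (0 3 2 6 4 5)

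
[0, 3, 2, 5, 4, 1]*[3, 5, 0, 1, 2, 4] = [3, 1, 0, 4, 2, 5]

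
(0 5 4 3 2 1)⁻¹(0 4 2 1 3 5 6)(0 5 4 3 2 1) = (0 2 4 6 5 3 1)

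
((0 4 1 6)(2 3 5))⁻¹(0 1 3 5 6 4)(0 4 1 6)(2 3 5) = (0 1 4 6 5 2)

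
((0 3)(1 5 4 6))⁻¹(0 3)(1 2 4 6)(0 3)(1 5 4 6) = (0 3)(1 5 2 6)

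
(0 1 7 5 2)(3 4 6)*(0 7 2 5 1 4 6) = (0 4)(1 2 7)(3 6)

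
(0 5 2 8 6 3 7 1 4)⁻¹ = (0 4 1 7 3 6 8 2 5)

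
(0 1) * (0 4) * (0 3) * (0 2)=(0 1 4 3 2)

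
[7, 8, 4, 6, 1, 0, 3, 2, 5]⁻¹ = [5, 4, 7, 6, 2, 8, 3, 0, 1]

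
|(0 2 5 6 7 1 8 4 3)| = 9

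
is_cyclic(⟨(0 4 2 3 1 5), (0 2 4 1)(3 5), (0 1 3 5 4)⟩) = no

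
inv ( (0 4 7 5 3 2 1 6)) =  (0 6 1 2 3 5 7 4)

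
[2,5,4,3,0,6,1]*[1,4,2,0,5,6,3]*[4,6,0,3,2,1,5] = [0,5,1,4,6,3,2]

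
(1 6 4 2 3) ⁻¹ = (1 3 2 4 6) 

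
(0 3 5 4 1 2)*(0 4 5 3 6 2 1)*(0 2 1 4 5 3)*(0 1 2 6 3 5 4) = (0 3 1) (2 4 6) 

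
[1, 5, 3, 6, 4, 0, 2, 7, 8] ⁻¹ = [5, 0, 6, 2, 4, 1, 3, 7, 8] 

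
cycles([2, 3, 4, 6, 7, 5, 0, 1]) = (0 2 4 7 1 3 6)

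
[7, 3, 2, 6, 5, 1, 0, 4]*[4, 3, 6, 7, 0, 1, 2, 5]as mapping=[0→5, 1→7, 2→6, 3→2, 4→1, 5→3, 6→4, 7→0]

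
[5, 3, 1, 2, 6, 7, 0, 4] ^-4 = [5, 2, 3, 1, 6, 7, 0, 4] 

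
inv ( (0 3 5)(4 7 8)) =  (0 5 3)(4 8 7)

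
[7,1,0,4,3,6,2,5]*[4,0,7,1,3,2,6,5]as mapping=[0→5,1→0,2→4,3→3,4→1,5→6,6→7,7→2]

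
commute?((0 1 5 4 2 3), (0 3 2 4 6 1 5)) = no:(0 1 5 4 2 3) * (0 3 2 4 6 1 5) = (0 5 6 1), (0 3 2 4 6 1 5) * (0 1 5 4 2 3) = (1 4 6 5)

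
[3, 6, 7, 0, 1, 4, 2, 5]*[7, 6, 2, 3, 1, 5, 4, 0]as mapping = [0→3, 1→4, 2→0, 3→7, 4→6, 5→1, 6→2, 7→5]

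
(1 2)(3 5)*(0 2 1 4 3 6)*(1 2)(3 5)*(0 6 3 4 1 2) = (0 2 1)(3 4 5)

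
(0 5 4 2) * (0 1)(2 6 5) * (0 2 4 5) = (0 4 6)(1 2)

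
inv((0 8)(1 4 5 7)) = (0 8)(1 7 5 4)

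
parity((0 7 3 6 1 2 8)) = even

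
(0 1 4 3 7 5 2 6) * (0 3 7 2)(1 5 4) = (0 5)(2 6 3)(4 7)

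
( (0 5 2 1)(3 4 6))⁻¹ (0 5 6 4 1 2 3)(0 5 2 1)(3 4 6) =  (0 1 4 5 2 3 6)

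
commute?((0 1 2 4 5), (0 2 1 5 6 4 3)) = no:(0 1 2 4 5)*(0 2 1 5 6 4 3) = (0 5 2 3)(4 6), (0 2 1 5 6 4 3)*(0 1 2 4 5) = (0 4 3 1)(5 6)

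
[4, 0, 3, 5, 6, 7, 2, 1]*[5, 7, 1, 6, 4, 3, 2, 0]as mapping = [0→4, 1→5, 2→6, 3→3, 4→2, 5→0, 6→1, 7→7]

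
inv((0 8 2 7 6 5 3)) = (0 3 5 6 7 2 8)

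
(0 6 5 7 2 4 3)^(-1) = (0 3 4 2 7 5 6)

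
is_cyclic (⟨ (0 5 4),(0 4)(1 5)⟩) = no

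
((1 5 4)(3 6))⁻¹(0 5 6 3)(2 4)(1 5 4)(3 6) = (0 4 3 6)(1 2)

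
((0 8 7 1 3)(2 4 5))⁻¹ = (0 3 1 7 8)(2 5 4)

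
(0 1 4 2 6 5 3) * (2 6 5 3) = (0 1 4 6 3)(2 5)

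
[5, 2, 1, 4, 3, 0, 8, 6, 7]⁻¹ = [5, 2, 1, 4, 3, 0, 7, 8, 6]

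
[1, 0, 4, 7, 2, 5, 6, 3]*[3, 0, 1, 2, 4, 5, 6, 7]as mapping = [0→0, 1→3, 2→4, 3→7, 4→1, 5→5, 6→6, 7→2]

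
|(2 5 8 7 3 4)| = 6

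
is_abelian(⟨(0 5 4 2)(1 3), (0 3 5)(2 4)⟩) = no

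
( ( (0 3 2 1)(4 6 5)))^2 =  (0 2)(1 3)(4 5 6)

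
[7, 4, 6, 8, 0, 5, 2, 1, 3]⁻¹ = [4, 7, 6, 8, 1, 5, 2, 0, 3]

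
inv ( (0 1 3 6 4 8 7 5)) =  (0 5 7 8 4 6 3 1)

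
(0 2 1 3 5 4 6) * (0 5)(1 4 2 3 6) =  (0 3)(1 6 5 2 4)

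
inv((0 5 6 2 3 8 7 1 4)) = (0 4 1 7 8 3 2 6 5)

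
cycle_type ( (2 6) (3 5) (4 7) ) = 2^3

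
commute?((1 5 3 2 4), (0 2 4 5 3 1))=no:(1 5 3 2 4) * (0 2 4 5 3 1)=(0 2 5 1 3 4), (0 2 4 5 3 1) * (1 5 3 2 4)=(0 4 3 5 2 1)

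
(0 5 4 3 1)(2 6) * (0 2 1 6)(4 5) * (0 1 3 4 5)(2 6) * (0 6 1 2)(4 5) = (0 4 5 6 3)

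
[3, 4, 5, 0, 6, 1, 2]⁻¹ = [3, 5, 6, 0, 1, 2, 4]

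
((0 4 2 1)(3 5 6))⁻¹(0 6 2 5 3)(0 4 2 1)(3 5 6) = (1 6 5 4 3)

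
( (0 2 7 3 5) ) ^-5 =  () 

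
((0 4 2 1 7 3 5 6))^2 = (0 2 7 5)(1 3 6 4)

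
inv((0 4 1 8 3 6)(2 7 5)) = (0 6 3 8 1 4)(2 5 7)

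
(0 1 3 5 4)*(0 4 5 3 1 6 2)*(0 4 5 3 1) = (0 6 2 4 5 3 1)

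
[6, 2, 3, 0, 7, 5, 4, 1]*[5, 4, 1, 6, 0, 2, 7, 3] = [7, 1, 6, 5, 3, 2, 0, 4]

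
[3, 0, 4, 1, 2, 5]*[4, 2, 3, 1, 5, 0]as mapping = [0→1, 1→4, 2→5, 3→2, 4→3, 5→0]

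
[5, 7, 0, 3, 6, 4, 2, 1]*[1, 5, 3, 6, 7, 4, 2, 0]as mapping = [0→4, 1→0, 2→1, 3→6, 4→2, 5→7, 6→3, 7→5]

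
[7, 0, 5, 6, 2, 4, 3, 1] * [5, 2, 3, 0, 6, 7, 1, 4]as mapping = [0→4, 1→5, 2→7, 3→1, 4→3, 5→6, 6→0, 7→2]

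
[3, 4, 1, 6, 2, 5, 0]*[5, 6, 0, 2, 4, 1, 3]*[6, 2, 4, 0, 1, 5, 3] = [4, 1, 3, 0, 6, 2, 5]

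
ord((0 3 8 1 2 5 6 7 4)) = 9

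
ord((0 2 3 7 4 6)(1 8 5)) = 6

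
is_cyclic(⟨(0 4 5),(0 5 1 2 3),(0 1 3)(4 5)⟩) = no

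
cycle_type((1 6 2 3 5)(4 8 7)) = 3.5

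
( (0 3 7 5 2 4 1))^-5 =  (0 7 2 1 3 5 4)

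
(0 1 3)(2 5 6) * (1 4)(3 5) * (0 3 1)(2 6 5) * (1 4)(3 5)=(0 1 2 4)(3 5)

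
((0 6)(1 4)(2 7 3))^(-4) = (2 3 7)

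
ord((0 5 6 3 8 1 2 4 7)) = 9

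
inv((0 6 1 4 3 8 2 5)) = (0 5 2 8 3 4 1 6)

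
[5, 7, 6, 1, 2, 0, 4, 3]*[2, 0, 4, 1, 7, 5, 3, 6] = [5, 6, 3, 0, 4, 2, 7, 1]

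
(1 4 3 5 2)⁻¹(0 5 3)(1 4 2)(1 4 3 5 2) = (0 2 5)(1 4 3)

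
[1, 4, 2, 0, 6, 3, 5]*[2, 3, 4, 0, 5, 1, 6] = [3, 5, 4, 2, 6, 0, 1]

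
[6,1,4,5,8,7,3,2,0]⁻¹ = [8,1,7,6,2,3,0,5,4]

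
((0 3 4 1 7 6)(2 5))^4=(0 7 4)(1 3 6)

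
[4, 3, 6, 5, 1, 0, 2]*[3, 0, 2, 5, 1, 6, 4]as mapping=[0→1, 1→5, 2→4, 3→6, 4→0, 5→3, 6→2]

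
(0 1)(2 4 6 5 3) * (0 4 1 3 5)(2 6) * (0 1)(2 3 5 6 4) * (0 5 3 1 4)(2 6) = (0 3)(1 6 4)(2 5)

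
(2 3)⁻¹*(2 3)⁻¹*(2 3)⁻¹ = (2 3)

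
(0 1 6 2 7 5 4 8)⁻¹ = (0 8 4 5 7 2 6 1)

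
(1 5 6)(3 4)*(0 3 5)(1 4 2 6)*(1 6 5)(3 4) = (0 4 1)(2 5 6 3)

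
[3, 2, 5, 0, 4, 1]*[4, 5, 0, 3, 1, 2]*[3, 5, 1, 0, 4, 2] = [0, 3, 1, 4, 5, 2]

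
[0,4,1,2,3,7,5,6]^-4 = [0,1,2,3,4,6,7,5]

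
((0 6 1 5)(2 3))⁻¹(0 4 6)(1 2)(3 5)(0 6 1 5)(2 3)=(0 2)(1 6 4)(3 5)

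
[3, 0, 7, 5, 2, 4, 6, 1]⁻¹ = [1, 7, 4, 0, 5, 3, 6, 2]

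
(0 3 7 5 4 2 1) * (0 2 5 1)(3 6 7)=(0 6 7 1 2)(4 5)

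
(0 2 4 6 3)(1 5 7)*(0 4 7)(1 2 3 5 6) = (0 3 4 1 6 5)(2 7)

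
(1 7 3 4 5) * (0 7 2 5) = (0 7 3 4) (1 2 5) 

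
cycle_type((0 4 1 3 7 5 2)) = 7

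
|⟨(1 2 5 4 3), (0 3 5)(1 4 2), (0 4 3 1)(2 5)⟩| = 360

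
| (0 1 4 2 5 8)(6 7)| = 6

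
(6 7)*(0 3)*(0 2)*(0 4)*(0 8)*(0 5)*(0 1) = (0 3 2 4 8 5 1)(6 7)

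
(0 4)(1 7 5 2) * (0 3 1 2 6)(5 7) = (0 4 3 1 5 6)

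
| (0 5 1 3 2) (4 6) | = 10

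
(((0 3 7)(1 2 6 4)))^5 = (0 7 3)(1 2 6 4)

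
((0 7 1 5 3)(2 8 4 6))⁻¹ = (0 3 5 1 7)(2 6 4 8)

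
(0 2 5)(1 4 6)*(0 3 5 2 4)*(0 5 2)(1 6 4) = (0 1 5 3 2)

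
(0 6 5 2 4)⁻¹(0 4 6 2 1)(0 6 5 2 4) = (0 5 4 1 6)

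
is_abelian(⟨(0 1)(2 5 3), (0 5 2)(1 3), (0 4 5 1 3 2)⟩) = no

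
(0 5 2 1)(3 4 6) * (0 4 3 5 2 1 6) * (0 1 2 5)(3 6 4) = (0 5 2 4 1 3 6)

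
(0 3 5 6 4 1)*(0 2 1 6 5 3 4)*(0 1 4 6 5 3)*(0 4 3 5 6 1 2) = (0 1)(2 3 4 6)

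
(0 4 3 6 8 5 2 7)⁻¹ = (0 7 2 5 8 6 3 4)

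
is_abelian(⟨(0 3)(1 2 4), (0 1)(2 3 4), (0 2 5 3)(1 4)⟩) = no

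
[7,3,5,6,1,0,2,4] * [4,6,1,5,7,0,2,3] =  [3,5,0,2,6,4,1,7]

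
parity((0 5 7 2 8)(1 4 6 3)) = odd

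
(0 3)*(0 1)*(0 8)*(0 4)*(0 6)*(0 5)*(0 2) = (0 3 1 8 4 6 5 2)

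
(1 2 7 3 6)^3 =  (1 3 2 6 7)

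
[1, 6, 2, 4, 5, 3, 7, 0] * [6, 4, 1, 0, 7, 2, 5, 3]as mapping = [0→4, 1→5, 2→1, 3→7, 4→2, 5→0, 6→3, 7→6]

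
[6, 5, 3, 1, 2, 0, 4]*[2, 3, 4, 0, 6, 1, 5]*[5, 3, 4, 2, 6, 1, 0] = [1, 3, 5, 2, 6, 4, 0]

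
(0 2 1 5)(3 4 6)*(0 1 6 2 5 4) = (0 5 1 4 2 6 3)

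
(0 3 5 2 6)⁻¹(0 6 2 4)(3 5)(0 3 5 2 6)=(0 6 4 3)(2 5)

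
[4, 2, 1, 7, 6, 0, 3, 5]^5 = [5, 2, 1, 6, 0, 7, 4, 3]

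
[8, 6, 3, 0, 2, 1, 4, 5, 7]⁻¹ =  [3, 5, 4, 2, 6, 7, 1, 8, 0]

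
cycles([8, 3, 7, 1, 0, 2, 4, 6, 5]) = (0 8 5 2 7 6 4)(1 3)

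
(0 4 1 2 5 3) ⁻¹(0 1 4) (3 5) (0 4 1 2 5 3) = (0 3) (1 4 2) 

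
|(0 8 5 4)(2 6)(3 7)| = 4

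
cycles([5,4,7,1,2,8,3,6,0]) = (0 5 8) (1 4 2 7 6 3) 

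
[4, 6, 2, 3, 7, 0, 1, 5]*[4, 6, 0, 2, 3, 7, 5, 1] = [3, 5, 0, 2, 1, 4, 6, 7]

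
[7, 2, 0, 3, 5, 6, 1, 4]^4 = [6, 4, 5, 3, 2, 0, 7, 1]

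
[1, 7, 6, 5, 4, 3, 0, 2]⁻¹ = [6, 0, 7, 5, 4, 3, 2, 1]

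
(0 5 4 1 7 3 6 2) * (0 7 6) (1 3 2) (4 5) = (0 4 3) (1 6) (2 7) 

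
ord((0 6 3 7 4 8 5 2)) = 8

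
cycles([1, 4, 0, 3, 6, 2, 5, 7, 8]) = (0 1 4 6 5 2)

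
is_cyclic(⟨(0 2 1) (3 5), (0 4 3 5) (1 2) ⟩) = no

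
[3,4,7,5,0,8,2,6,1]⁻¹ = [4,8,6,0,1,3,7,2,5]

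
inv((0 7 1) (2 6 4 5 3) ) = (0 1 7) (2 3 5 4 6) 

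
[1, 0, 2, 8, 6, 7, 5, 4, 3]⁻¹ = [1, 0, 2, 8, 7, 6, 4, 5, 3]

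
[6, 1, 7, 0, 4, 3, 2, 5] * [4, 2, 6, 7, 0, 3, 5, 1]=[5, 2, 1, 4, 0, 7, 6, 3]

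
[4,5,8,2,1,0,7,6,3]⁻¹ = [5,4,3,8,0,1,7,6,2]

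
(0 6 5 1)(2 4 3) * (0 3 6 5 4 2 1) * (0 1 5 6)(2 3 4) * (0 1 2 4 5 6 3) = (0 3 6 4 1 5 2)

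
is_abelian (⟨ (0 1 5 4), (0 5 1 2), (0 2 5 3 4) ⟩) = no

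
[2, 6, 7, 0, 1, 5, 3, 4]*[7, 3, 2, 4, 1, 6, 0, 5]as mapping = [0→2, 1→0, 2→5, 3→7, 4→3, 5→6, 6→4, 7→1]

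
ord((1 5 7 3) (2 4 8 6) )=4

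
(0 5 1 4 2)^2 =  (0 1 2 5 4)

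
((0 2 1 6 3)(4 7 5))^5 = (4 5 7)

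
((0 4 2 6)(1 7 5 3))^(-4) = ()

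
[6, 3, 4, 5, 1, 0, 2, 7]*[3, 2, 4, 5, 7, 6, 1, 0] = [1, 5, 7, 6, 2, 3, 4, 0]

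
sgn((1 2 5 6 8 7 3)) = 1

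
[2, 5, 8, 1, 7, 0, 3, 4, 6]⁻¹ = [5, 3, 0, 6, 7, 1, 8, 4, 2]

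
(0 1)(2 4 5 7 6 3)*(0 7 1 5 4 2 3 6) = (0 5 1 7)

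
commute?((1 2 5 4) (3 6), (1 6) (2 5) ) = no:(1 2 5 4) (3 6) * (1 6) (2 5) = (1 5 4 6 3), (1 6) (2 5) * (1 2 5 4) (3 6) = (1 3 6 2 4) 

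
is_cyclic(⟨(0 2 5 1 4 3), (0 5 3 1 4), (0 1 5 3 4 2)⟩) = no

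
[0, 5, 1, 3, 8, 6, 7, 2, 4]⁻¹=[0, 2, 7, 3, 8, 1, 5, 6, 4]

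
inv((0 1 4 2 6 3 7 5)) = (0 5 7 3 6 2 4 1)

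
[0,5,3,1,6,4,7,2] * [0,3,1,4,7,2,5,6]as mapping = [0→0,1→2,2→4,3→3,4→5,5→7,6→6,7→1]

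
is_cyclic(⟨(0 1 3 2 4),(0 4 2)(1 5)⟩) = no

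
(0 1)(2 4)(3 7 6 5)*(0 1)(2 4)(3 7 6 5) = (3 6)(5 7)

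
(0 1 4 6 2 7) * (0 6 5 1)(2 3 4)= (1 2 7 6 3 4 5)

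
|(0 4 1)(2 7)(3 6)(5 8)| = 6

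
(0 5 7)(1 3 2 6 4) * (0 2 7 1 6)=(0 5 1 3 7 2)(4 6)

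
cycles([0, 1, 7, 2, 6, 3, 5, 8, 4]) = (2 7 8 4 6 5 3)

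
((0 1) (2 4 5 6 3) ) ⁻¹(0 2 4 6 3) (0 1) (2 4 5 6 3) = (1 4 5 3 2) 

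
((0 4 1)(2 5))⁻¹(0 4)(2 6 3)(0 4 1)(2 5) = (1 4)(3 5 6)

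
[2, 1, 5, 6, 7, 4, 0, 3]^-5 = [5, 1, 4, 0, 3, 7, 2, 6]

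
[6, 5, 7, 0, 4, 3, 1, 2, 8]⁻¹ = [3, 6, 7, 5, 4, 1, 0, 2, 8]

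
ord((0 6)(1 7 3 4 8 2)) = 6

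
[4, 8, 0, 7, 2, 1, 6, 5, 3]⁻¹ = [2, 5, 4, 8, 0, 7, 6, 3, 1]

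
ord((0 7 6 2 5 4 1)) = 7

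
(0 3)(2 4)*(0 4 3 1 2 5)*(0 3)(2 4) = (0 1 4 5 3 2)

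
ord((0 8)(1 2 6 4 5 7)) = 6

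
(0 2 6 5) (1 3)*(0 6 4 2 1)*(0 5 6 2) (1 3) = (0 3 5 2 4) 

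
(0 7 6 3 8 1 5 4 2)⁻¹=(0 2 4 5 1 8 3 6 7)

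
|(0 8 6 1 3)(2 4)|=10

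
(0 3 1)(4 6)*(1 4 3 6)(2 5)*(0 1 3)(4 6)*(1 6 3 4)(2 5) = (0 1 6)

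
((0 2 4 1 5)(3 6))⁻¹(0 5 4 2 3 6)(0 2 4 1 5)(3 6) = (0 1 4 6 3 2)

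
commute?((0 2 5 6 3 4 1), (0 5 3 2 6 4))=no:(0 2 5 6 3 4 1)*(0 5 3 2 6 4)=(0 6 2 3)(1 5 4), (0 5 3 2 6 4)*(0 2 5 6 3 4 1)=(0 6 1)(2 3 5 4)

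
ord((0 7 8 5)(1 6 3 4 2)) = 20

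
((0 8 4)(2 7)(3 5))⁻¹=(0 4 8)(2 7)(3 5)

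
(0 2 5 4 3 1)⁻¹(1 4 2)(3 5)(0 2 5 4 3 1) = (0 3 5)(1 4)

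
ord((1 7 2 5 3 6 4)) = 7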